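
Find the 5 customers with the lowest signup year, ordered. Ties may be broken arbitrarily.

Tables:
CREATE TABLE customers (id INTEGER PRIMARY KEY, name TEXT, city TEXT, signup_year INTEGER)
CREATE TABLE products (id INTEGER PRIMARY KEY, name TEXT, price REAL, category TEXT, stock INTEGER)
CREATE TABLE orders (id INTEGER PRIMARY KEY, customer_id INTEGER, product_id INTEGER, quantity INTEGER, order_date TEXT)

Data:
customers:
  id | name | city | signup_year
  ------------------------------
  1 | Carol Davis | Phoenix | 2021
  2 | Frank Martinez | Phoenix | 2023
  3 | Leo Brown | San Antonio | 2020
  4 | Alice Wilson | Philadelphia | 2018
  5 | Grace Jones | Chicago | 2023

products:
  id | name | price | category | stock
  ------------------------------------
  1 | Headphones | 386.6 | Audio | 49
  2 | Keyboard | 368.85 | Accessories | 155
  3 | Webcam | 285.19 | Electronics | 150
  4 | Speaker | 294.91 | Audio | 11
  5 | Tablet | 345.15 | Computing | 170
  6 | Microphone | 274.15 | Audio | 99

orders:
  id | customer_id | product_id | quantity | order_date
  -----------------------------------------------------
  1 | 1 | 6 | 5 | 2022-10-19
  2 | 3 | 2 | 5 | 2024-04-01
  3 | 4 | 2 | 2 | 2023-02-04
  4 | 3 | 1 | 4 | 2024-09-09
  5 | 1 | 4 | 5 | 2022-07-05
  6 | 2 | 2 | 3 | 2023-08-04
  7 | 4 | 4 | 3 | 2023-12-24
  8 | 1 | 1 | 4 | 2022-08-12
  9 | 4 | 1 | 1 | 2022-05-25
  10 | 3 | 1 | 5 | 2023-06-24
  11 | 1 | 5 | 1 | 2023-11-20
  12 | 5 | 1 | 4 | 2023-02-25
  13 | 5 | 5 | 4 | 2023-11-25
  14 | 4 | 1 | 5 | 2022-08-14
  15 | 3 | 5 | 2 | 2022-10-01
SELECT name, signup_year FROM customers ORDER BY signup_year ASC LIMIT 5

Execution result:
name | signup_year
Alice Wilson | 2018
Leo Brown | 2020
Carol Davis | 2021
Frank Martinez | 2023
Grace Jones | 2023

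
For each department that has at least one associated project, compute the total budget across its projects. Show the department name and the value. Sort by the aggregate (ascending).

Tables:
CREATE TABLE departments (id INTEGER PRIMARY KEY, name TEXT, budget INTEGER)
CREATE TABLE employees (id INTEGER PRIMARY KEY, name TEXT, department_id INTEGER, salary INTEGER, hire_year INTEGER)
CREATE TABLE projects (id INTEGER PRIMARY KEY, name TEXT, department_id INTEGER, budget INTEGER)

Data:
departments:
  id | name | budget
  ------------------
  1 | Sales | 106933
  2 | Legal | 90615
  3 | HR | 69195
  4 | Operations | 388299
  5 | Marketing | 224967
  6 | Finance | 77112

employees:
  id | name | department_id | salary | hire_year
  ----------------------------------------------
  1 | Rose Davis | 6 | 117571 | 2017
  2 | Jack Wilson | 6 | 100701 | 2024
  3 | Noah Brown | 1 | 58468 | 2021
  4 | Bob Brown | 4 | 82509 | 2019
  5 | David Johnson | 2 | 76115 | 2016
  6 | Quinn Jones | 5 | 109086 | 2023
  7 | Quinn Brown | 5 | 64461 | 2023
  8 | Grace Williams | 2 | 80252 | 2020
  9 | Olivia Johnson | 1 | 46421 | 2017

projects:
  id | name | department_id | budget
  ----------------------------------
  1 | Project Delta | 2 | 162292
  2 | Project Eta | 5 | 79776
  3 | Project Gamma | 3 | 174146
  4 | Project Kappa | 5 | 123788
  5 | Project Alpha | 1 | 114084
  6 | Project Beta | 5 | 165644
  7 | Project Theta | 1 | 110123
SELECT p.name, SUM(c.budget) AS sum_budget FROM projects c JOIN departments p ON c.department_id = p.id GROUP BY p.id, p.name ORDER BY sum_budget ASC

Execution result:
name | sum_budget
Legal | 162292
HR | 174146
Sales | 224207
Marketing | 369208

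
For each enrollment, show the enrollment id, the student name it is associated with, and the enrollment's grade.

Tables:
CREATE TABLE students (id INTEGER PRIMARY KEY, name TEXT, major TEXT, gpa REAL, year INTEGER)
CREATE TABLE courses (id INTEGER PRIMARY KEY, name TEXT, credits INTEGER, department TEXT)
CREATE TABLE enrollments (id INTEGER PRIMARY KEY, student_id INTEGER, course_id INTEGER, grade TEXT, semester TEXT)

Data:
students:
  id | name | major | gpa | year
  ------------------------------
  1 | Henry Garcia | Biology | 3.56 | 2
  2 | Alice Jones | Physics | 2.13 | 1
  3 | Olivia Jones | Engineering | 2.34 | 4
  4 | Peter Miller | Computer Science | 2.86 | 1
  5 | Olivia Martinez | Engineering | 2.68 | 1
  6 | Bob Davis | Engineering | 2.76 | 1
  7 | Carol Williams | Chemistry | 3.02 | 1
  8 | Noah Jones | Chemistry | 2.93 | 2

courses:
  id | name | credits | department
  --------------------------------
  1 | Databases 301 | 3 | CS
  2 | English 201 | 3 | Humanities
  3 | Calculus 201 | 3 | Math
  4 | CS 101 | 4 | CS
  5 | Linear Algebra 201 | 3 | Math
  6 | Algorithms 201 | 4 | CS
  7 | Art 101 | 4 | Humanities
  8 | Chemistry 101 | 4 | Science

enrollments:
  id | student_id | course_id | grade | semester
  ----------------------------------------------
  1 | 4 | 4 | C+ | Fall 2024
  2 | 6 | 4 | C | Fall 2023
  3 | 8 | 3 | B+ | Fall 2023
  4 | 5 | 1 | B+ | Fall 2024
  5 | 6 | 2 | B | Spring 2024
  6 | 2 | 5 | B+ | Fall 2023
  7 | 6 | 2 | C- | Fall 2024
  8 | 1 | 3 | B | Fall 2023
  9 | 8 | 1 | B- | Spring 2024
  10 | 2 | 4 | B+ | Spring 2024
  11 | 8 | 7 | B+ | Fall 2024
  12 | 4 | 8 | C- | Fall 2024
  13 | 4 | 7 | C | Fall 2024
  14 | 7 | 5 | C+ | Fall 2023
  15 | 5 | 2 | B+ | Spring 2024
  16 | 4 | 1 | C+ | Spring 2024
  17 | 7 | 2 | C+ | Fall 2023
SELECT c.id, p.name AS student, c.grade FROM enrollments c JOIN students p ON c.student_id = p.id

Execution result:
id | student | grade
1 | Peter Miller | C+
2 | Bob Davis | C
3 | Noah Jones | B+
4 | Olivia Martinez | B+
5 | Bob Davis | B
6 | Alice Jones | B+
7 | Bob Davis | C-
8 | Henry Garcia | B
9 | Noah Jones | B-
10 | Alice Jones | B+
11 | Noah Jones | B+
12 | Peter Miller | C-
13 | Peter Miller | C
14 | Carol Williams | C+
15 | Olivia Martinez | B+
16 | Peter Miller | C+
17 | Carol Williams | C+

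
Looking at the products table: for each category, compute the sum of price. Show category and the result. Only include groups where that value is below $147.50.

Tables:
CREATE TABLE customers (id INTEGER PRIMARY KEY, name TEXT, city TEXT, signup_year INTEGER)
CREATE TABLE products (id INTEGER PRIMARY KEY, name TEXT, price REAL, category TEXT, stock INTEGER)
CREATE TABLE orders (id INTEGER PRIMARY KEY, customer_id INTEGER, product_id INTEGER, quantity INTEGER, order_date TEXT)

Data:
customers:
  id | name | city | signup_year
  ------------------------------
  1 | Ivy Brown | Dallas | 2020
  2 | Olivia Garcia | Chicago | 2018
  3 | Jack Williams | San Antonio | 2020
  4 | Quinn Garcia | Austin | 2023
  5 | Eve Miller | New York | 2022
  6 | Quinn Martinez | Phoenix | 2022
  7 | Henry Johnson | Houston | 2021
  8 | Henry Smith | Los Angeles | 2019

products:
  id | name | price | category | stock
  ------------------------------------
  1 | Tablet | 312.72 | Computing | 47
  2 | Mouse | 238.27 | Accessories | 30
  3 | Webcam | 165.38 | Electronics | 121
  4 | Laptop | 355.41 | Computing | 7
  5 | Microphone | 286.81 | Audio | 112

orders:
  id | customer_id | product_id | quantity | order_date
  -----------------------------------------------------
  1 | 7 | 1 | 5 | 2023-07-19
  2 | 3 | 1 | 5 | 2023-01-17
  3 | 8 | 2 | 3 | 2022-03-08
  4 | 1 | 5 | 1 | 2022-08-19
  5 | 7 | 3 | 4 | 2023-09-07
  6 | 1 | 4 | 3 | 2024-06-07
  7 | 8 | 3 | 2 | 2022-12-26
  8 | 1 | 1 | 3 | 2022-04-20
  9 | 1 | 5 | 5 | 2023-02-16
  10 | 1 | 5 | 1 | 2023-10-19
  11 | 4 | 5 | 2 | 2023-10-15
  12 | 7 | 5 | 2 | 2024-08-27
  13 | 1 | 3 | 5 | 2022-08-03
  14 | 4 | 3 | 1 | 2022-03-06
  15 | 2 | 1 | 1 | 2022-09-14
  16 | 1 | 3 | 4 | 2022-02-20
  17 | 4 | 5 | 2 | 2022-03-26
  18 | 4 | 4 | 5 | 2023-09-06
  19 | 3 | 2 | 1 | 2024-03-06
SELECT category, SUM(price) AS sum_price FROM products GROUP BY category HAVING SUM(price) < 147.5

Execution result:
(no rows)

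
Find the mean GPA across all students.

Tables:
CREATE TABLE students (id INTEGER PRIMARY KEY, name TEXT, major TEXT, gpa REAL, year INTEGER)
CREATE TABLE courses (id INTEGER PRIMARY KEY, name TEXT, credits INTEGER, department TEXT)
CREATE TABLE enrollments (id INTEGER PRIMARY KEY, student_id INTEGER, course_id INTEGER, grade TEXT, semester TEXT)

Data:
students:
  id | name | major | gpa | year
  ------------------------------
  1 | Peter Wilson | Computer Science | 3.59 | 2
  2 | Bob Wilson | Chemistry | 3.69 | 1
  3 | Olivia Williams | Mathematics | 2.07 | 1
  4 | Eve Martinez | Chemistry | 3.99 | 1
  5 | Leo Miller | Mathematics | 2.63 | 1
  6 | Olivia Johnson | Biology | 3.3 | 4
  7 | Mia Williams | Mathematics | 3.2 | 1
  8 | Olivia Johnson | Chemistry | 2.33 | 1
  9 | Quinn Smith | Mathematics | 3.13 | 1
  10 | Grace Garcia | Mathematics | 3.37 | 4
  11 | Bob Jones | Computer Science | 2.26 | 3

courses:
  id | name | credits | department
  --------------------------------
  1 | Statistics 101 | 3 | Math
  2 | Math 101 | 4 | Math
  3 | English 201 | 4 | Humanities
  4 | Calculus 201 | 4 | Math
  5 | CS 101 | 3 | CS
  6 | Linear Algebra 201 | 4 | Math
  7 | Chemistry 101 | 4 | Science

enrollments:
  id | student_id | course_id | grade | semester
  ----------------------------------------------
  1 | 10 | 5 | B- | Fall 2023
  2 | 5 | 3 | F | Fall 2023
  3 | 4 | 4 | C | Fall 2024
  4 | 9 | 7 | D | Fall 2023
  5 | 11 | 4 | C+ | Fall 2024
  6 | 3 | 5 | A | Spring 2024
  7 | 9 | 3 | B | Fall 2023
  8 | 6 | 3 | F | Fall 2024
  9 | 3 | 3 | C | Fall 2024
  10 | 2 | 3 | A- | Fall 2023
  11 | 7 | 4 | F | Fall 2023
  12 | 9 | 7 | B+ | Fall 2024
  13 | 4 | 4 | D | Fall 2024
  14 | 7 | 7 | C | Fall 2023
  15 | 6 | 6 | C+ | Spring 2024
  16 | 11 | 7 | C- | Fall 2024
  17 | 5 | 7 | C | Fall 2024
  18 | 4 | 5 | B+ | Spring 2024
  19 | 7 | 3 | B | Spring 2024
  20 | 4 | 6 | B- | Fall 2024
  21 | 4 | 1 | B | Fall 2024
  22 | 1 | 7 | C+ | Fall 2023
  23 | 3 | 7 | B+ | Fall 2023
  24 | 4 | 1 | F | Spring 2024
SELECT AVG(gpa) FROM students

Execution result:
3.05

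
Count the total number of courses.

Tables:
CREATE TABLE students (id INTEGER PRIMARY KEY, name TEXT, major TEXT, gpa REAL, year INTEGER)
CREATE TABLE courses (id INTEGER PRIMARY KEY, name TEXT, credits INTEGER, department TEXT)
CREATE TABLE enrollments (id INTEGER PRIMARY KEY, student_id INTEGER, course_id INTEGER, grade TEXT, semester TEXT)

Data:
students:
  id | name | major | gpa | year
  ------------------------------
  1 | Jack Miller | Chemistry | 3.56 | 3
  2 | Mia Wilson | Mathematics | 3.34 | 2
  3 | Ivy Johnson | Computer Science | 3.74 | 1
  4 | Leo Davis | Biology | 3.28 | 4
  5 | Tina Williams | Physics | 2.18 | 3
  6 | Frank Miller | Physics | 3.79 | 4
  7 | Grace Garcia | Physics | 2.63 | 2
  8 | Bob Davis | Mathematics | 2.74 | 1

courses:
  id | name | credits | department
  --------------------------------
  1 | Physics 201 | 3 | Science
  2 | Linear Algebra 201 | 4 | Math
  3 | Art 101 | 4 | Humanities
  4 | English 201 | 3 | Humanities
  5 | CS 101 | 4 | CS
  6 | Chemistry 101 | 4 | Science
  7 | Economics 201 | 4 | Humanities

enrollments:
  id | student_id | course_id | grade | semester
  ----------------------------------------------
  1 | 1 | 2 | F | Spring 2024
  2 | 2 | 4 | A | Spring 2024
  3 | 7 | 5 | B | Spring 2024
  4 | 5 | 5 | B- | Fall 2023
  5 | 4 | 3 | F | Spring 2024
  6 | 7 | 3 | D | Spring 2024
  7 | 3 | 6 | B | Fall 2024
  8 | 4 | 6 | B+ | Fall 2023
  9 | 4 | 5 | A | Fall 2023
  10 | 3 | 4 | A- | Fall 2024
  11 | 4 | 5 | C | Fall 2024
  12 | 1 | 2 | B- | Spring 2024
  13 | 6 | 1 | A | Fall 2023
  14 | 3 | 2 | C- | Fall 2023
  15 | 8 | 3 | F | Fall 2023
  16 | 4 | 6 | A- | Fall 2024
SELECT COUNT(*) FROM courses

Execution result:
7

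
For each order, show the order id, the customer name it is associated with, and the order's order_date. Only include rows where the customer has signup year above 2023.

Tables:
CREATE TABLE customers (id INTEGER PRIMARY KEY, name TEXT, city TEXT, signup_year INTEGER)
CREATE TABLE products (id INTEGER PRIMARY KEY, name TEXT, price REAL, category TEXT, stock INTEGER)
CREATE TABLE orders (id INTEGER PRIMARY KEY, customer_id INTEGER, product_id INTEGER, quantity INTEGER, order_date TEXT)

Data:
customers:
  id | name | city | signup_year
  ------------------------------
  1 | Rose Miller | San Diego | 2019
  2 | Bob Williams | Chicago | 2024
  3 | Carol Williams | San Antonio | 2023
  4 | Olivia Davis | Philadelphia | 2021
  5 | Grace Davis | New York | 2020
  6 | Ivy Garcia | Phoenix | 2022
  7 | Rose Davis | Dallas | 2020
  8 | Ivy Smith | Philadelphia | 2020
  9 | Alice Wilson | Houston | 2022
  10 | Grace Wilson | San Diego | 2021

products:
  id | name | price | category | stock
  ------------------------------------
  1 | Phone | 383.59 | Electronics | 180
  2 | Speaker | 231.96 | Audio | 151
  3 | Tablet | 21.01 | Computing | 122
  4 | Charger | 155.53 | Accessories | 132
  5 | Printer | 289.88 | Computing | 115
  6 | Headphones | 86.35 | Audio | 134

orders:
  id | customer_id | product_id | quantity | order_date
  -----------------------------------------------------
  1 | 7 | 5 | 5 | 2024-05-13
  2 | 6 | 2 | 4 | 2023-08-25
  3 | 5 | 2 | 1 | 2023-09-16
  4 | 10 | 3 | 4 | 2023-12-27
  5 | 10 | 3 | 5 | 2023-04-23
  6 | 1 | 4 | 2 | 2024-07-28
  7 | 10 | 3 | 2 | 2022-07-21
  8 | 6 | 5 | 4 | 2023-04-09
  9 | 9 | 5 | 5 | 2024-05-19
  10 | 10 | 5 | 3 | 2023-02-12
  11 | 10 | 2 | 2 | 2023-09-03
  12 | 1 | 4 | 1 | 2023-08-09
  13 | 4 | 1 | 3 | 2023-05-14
SELECT c.id, p.name AS customer, c.order_date FROM orders c JOIN customers p ON c.customer_id = p.id WHERE p.signup_year > 2023

Execution result:
(no rows)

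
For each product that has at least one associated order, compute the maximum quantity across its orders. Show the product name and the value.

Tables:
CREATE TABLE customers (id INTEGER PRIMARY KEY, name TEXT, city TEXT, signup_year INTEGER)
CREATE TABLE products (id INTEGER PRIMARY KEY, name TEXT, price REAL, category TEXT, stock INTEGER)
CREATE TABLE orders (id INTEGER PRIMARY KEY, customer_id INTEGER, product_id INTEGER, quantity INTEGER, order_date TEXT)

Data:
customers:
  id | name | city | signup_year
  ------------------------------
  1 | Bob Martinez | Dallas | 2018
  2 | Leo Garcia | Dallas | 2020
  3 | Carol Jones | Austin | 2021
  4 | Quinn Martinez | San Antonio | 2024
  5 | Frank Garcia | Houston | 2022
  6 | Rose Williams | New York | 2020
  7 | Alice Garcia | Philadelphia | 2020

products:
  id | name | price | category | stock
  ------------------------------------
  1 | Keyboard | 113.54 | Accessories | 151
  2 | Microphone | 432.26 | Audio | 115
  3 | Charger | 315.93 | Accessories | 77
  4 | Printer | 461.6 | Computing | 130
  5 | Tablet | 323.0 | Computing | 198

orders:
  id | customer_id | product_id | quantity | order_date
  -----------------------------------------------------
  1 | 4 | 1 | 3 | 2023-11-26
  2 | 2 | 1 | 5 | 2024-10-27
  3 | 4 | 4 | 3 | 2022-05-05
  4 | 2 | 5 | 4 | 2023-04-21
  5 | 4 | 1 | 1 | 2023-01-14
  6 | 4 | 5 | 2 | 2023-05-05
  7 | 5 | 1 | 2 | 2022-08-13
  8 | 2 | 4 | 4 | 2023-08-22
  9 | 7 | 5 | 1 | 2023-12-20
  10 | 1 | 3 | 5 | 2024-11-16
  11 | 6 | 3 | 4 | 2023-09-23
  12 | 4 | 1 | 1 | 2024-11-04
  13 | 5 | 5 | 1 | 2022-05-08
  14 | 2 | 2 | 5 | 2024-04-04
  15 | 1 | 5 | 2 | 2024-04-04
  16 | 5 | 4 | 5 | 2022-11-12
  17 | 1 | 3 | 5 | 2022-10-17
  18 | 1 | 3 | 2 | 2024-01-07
SELECT p.name, MAX(c.quantity) AS max_quantity FROM orders c JOIN products p ON c.product_id = p.id GROUP BY p.id, p.name

Execution result:
name | max_quantity
Keyboard | 5
Microphone | 5
Charger | 5
Printer | 5
Tablet | 4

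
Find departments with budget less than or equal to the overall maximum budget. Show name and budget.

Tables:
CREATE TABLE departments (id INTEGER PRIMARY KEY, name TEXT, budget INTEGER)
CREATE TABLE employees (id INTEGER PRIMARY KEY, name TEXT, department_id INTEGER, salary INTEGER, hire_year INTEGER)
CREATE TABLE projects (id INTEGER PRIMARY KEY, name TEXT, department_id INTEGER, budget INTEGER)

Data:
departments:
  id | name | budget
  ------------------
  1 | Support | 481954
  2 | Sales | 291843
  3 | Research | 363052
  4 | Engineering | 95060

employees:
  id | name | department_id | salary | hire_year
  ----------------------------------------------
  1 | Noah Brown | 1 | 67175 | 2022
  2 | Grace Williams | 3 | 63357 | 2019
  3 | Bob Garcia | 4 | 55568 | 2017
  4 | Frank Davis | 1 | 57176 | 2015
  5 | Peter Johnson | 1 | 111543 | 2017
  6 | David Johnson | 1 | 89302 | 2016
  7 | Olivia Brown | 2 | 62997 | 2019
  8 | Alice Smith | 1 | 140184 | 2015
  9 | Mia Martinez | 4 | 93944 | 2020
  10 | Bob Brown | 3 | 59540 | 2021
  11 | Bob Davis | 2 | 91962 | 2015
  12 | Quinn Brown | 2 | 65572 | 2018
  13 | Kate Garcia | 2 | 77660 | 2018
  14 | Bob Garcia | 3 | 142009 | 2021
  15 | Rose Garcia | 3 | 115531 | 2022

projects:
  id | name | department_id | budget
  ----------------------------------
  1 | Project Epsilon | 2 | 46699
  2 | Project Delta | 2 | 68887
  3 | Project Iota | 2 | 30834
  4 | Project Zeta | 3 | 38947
SELECT name, budget FROM departments WHERE budget <= (SELECT MAX(budget) FROM departments)

Execution result:
name | budget
Support | 481954
Sales | 291843
Research | 363052
Engineering | 95060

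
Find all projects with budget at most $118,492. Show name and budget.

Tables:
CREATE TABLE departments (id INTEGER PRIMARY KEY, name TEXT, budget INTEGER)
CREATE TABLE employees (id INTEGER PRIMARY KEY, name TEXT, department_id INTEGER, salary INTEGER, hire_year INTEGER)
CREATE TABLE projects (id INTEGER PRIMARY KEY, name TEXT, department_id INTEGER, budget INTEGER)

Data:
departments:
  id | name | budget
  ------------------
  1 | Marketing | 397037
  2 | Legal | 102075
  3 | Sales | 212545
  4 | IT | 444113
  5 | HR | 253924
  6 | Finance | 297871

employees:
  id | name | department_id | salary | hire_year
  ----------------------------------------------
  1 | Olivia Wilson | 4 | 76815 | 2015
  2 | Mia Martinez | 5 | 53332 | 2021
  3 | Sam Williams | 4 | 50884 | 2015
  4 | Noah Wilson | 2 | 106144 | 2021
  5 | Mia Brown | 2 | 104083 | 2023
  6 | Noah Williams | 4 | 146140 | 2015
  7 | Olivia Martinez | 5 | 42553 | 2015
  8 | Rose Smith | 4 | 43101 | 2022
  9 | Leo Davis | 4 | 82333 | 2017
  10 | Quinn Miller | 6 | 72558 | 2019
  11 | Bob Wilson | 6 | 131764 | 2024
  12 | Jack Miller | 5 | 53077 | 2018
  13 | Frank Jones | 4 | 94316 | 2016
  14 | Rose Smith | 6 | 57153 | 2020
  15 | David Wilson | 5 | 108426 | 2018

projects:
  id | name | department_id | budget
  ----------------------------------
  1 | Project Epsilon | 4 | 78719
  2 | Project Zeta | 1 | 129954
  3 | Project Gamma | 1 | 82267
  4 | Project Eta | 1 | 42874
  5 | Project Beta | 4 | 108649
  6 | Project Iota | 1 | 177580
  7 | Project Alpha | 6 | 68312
SELECT name, budget FROM projects WHERE budget <= 118492

Execution result:
name | budget
Project Epsilon | 78719
Project Gamma | 82267
Project Eta | 42874
Project Beta | 108649
Project Alpha | 68312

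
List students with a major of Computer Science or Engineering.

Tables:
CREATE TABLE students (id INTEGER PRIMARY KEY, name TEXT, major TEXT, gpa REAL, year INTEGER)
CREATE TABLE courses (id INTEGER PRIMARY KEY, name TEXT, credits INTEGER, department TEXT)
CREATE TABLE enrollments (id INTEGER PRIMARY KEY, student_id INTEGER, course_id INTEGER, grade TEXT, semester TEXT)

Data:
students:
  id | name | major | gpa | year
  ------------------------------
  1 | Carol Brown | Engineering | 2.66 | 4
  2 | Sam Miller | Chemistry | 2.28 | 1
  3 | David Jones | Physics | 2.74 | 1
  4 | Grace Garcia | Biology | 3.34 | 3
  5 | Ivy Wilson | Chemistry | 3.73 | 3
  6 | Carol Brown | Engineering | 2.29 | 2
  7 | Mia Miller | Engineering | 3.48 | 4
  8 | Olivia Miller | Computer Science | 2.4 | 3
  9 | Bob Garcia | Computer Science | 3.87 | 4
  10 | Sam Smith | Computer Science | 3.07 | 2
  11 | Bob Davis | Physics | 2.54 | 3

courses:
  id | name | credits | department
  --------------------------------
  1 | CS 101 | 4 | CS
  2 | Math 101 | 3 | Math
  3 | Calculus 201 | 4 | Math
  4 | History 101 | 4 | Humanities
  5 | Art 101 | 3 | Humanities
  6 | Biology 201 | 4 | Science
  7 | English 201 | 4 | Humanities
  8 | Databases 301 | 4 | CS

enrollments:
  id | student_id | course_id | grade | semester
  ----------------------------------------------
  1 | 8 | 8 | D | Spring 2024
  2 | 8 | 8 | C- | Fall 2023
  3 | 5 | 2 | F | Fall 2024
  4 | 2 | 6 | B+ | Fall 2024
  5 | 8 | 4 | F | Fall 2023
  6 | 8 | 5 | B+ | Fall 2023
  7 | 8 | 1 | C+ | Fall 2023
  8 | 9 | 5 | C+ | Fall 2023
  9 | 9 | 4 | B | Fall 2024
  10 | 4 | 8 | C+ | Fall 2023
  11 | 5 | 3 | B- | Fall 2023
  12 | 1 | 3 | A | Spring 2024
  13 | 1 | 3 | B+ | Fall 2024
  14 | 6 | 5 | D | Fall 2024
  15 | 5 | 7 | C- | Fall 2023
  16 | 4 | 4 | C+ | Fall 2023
SELECT name, major FROM students WHERE major IN ('Computer Science', 'Engineering')

Execution result:
name | major
Carol Brown | Engineering
Carol Brown | Engineering
Mia Miller | Engineering
Olivia Miller | Computer Science
Bob Garcia | Computer Science
Sam Smith | Computer Science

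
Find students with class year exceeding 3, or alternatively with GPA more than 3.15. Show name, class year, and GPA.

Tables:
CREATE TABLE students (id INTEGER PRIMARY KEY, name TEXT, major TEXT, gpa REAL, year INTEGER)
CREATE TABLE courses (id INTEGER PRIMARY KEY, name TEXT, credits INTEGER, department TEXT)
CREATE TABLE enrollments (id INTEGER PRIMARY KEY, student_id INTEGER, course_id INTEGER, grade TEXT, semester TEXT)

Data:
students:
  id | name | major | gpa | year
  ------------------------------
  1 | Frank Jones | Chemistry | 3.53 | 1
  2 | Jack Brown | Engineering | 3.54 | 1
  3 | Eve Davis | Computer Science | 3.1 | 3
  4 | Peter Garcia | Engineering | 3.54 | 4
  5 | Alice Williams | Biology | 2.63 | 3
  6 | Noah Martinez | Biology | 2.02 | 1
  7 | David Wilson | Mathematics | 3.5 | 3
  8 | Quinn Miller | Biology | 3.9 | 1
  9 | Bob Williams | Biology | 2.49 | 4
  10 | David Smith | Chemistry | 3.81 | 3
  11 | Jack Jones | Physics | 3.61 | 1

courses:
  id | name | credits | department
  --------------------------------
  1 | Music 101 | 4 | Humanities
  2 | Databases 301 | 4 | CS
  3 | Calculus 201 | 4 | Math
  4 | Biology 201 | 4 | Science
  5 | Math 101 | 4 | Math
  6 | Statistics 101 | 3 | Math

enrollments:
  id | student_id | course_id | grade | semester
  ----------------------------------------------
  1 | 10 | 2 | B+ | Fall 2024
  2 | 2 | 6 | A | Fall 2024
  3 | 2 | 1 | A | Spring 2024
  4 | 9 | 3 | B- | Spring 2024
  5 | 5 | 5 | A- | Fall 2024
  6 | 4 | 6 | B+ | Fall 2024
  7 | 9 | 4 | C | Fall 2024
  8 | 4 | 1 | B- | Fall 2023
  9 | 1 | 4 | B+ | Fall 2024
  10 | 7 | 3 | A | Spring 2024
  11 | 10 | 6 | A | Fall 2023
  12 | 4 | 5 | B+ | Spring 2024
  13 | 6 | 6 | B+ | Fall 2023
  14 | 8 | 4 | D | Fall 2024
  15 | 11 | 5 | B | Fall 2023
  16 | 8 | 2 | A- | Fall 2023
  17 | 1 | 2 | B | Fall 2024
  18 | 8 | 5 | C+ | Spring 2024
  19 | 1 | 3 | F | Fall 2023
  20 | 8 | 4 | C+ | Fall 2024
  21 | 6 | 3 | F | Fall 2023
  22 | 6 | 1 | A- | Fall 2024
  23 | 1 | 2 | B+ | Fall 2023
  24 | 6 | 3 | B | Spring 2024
SELECT name, year, gpa FROM students WHERE year > 3 OR gpa > 3.15

Execution result:
name | year | gpa
Frank Jones | 1 | 3.53
Jack Brown | 1 | 3.54
Peter Garcia | 4 | 3.54
David Wilson | 3 | 3.50
Quinn Miller | 1 | 3.90
Bob Williams | 4 | 2.49
David Smith | 3 | 3.81
Jack Jones | 1 | 3.61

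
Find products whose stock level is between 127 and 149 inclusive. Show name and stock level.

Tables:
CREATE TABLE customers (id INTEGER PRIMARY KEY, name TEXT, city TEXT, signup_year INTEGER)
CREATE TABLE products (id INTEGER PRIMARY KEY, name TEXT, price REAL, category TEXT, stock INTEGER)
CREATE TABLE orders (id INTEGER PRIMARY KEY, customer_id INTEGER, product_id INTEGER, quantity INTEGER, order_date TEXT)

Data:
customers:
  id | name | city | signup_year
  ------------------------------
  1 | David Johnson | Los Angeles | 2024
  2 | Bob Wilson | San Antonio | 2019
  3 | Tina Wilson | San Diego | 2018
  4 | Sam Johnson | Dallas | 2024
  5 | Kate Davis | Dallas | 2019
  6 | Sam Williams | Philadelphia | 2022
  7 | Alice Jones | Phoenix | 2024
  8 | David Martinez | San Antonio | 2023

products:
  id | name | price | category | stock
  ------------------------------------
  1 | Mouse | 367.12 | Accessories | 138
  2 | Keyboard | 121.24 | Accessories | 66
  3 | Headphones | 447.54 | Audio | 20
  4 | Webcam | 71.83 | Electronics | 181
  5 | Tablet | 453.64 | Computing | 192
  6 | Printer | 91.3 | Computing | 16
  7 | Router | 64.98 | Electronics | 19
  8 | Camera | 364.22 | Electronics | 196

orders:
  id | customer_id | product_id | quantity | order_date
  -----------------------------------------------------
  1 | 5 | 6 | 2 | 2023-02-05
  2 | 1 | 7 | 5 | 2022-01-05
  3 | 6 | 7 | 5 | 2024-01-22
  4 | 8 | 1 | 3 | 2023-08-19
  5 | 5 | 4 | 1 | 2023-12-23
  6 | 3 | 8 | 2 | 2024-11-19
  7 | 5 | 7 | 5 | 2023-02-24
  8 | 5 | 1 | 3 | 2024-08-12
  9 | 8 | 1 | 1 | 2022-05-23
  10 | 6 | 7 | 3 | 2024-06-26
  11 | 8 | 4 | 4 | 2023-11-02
SELECT name, stock FROM products WHERE stock BETWEEN 127 AND 149

Execution result:
name | stock
Mouse | 138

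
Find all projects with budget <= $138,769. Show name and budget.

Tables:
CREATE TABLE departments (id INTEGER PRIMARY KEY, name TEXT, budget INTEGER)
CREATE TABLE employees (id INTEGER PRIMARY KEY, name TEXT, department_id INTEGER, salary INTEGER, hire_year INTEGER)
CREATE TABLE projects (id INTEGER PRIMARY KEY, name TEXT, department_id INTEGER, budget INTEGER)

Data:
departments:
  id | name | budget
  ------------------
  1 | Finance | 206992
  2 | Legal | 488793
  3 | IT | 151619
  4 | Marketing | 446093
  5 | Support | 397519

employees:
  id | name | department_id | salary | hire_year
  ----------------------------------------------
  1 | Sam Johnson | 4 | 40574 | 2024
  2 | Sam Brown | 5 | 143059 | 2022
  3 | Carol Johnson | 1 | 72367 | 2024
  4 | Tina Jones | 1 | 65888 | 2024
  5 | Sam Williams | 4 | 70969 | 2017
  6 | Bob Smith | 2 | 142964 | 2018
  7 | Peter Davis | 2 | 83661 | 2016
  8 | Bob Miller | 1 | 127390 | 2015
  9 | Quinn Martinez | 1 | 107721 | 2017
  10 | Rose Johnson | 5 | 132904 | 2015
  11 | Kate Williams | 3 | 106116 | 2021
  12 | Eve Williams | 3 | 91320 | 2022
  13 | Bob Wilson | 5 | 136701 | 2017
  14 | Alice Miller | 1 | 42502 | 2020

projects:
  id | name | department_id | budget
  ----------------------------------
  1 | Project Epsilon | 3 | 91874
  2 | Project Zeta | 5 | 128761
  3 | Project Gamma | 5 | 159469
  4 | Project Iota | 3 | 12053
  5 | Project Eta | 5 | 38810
SELECT name, budget FROM projects WHERE budget <= 138769

Execution result:
name | budget
Project Epsilon | 91874
Project Zeta | 128761
Project Iota | 12053
Project Eta | 38810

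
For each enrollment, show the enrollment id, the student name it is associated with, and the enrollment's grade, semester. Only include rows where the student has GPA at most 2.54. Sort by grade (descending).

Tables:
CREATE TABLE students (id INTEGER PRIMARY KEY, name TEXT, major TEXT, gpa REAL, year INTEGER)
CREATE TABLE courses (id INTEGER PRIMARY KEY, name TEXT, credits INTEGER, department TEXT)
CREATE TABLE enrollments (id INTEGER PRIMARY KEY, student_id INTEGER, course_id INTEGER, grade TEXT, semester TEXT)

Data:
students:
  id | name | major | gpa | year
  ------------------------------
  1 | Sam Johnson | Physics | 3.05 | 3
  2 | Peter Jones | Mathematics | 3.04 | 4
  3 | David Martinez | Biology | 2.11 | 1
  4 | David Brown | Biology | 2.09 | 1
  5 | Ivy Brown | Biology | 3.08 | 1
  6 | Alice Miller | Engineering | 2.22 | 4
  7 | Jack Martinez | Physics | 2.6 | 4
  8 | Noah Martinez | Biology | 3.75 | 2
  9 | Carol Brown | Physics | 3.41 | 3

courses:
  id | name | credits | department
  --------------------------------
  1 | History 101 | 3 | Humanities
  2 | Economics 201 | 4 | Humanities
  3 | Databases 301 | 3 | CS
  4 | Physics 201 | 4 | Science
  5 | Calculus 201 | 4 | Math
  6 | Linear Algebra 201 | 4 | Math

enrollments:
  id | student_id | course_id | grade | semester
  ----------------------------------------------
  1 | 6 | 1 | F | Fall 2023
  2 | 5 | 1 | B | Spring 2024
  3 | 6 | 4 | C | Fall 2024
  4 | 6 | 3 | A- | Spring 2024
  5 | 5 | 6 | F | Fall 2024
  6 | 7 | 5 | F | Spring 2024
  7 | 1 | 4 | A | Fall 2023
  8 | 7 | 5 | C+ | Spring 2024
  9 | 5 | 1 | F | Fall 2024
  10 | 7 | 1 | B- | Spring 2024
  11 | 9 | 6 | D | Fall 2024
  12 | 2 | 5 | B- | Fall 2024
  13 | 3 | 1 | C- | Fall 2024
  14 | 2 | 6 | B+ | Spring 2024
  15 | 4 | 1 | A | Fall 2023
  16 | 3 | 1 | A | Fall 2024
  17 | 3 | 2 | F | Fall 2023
SELECT c.id, p.name AS student, c.grade, c.semester FROM enrollments c JOIN students p ON c.student_id = p.id WHERE p.gpa <= 2.54 ORDER BY c.grade DESC

Execution result:
id | student | grade | semester
1 | Alice Miller | F | Fall 2023
17 | David Martinez | F | Fall 2023
13 | David Martinez | C- | Fall 2024
3 | Alice Miller | C | Fall 2024
4 | Alice Miller | A- | Spring 2024
15 | David Brown | A | Fall 2023
16 | David Martinez | A | Fall 2024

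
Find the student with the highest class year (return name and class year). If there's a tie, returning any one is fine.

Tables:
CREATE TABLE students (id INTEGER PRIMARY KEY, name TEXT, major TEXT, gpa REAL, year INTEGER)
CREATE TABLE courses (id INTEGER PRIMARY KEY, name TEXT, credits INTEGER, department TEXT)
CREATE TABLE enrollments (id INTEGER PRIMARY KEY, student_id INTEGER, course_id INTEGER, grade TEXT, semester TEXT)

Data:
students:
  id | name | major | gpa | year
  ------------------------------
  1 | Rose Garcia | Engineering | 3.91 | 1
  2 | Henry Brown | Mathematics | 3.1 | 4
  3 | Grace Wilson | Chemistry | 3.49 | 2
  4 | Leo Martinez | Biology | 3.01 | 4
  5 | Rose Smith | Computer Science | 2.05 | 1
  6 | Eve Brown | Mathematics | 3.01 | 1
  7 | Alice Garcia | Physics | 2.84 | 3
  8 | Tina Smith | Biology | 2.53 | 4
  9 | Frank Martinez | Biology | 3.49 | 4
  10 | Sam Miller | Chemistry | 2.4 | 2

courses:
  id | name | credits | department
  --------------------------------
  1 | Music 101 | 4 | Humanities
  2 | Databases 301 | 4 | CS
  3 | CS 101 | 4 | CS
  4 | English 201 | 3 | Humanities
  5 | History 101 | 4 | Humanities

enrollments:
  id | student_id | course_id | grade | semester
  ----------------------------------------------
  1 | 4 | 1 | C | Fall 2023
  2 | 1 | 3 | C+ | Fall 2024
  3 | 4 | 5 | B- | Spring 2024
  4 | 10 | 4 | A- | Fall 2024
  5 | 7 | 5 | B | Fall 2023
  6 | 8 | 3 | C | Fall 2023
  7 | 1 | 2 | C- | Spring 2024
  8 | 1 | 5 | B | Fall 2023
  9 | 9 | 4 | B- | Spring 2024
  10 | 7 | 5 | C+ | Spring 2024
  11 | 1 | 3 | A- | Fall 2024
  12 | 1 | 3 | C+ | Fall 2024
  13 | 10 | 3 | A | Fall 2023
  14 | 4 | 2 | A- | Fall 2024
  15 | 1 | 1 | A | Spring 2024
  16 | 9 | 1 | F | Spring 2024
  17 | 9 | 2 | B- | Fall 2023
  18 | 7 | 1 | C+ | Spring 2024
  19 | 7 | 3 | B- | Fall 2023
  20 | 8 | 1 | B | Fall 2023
SELECT name, year FROM students ORDER BY year DESC LIMIT 1

Execution result:
name | year
Henry Brown | 4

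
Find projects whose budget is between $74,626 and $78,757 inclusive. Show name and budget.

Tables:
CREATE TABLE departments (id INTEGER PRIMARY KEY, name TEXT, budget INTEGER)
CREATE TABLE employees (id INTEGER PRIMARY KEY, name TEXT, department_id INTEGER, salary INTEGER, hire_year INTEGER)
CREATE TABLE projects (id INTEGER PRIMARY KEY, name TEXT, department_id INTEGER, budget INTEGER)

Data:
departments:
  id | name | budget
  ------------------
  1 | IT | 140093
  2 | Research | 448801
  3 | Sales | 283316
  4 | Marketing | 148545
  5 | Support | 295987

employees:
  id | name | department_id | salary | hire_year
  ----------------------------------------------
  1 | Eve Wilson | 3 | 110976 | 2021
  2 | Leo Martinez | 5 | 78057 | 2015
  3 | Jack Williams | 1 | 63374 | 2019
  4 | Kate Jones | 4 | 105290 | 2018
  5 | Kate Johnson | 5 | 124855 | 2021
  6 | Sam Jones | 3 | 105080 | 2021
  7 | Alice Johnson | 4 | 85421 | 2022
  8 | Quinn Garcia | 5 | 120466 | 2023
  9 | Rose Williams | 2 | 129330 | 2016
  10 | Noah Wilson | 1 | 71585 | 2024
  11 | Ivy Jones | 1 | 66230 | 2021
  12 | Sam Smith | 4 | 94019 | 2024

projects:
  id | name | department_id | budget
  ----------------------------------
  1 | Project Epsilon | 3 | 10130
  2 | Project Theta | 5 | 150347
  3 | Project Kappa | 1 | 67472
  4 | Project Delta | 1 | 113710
SELECT name, budget FROM projects WHERE budget BETWEEN 74626 AND 78757

Execution result:
(no rows)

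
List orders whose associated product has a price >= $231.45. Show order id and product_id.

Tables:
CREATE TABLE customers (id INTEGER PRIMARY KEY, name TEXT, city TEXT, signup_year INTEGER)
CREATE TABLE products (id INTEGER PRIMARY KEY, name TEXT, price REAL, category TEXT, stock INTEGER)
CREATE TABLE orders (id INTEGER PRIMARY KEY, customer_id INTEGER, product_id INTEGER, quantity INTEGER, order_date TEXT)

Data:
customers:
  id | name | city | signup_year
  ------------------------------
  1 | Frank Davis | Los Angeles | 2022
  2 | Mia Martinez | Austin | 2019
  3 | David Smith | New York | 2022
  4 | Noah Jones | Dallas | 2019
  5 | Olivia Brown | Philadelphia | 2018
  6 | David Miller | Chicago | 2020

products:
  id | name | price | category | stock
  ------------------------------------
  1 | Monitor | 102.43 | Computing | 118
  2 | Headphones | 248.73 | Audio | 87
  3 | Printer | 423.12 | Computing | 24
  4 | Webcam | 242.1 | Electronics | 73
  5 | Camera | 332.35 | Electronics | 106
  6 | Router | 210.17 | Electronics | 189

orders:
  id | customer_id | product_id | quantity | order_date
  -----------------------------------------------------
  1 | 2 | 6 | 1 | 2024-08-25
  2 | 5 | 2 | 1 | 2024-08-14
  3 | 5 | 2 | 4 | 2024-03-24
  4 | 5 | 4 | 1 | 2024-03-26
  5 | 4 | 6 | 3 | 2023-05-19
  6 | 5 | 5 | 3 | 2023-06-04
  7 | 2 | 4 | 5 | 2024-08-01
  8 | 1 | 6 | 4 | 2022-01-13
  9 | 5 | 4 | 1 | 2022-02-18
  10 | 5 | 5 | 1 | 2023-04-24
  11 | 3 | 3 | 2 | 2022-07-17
SELECT id, product_id FROM orders WHERE product_id IN (SELECT id FROM products WHERE price >= 231.45)

Execution result:
id | product_id
2 | 2
3 | 2
4 | 4
6 | 5
7 | 4
9 | 4
10 | 5
11 | 3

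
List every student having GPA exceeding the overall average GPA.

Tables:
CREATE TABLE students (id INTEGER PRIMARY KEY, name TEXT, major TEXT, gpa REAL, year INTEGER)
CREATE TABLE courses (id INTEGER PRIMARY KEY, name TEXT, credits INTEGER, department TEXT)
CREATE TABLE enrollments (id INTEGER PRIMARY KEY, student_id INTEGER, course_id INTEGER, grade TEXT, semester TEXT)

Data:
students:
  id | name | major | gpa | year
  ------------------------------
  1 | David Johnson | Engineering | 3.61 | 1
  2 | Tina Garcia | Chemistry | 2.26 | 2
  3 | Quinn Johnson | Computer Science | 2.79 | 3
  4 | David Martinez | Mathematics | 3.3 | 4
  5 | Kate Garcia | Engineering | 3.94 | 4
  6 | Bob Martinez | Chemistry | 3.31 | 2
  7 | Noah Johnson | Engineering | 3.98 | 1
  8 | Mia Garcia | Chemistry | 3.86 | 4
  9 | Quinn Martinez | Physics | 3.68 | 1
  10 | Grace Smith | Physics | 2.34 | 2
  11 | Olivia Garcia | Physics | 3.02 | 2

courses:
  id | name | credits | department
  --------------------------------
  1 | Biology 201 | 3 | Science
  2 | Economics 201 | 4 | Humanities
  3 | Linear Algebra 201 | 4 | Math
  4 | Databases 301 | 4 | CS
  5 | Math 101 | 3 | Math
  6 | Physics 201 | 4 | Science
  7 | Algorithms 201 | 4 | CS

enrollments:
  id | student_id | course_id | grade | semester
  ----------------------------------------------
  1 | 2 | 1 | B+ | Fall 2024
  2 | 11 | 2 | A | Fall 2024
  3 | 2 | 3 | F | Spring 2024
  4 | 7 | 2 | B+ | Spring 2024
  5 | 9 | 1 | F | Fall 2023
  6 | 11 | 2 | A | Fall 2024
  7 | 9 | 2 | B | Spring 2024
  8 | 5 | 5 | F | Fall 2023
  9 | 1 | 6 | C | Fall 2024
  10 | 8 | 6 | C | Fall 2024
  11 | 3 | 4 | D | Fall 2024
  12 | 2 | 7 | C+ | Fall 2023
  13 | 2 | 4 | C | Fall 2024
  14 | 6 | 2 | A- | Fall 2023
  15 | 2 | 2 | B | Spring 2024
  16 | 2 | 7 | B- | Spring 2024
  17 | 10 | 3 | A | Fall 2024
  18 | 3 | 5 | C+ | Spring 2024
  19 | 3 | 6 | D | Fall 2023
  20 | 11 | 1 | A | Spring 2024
SELECT name, gpa FROM students WHERE gpa > (SELECT AVG(gpa) FROM students)

Execution result:
name | gpa
David Johnson | 3.61
David Martinez | 3.30
Kate Garcia | 3.94
Bob Martinez | 3.31
Noah Johnson | 3.98
Mia Garcia | 3.86
Quinn Martinez | 3.68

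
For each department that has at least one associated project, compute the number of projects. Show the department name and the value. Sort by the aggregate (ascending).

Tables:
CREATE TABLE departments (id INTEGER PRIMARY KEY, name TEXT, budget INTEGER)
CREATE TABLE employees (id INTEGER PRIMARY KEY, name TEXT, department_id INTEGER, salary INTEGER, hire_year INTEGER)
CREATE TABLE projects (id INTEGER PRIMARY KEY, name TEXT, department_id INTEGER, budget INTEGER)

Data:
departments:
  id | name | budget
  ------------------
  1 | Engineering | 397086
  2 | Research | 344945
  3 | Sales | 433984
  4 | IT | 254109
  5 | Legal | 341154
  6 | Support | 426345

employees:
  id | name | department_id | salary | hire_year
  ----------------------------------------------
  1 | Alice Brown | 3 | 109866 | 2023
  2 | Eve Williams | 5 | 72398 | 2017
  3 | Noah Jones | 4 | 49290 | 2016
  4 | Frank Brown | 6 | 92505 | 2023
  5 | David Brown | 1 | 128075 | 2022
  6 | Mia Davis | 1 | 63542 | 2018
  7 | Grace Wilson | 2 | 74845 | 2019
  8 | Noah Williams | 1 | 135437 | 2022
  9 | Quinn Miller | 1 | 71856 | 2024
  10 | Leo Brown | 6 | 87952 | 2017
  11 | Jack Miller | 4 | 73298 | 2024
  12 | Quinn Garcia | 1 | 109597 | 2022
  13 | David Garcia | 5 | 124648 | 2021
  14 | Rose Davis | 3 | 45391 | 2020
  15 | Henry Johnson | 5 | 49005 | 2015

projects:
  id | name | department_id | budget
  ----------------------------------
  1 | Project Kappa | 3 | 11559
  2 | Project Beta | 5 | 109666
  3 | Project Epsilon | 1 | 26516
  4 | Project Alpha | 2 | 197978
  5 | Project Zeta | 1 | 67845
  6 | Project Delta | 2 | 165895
SELECT p.name, COUNT(*) AS n FROM projects c JOIN departments p ON c.department_id = p.id GROUP BY p.id, p.name ORDER BY n ASC

Execution result:
name | n
Sales | 1
Legal | 1
Engineering | 2
Research | 2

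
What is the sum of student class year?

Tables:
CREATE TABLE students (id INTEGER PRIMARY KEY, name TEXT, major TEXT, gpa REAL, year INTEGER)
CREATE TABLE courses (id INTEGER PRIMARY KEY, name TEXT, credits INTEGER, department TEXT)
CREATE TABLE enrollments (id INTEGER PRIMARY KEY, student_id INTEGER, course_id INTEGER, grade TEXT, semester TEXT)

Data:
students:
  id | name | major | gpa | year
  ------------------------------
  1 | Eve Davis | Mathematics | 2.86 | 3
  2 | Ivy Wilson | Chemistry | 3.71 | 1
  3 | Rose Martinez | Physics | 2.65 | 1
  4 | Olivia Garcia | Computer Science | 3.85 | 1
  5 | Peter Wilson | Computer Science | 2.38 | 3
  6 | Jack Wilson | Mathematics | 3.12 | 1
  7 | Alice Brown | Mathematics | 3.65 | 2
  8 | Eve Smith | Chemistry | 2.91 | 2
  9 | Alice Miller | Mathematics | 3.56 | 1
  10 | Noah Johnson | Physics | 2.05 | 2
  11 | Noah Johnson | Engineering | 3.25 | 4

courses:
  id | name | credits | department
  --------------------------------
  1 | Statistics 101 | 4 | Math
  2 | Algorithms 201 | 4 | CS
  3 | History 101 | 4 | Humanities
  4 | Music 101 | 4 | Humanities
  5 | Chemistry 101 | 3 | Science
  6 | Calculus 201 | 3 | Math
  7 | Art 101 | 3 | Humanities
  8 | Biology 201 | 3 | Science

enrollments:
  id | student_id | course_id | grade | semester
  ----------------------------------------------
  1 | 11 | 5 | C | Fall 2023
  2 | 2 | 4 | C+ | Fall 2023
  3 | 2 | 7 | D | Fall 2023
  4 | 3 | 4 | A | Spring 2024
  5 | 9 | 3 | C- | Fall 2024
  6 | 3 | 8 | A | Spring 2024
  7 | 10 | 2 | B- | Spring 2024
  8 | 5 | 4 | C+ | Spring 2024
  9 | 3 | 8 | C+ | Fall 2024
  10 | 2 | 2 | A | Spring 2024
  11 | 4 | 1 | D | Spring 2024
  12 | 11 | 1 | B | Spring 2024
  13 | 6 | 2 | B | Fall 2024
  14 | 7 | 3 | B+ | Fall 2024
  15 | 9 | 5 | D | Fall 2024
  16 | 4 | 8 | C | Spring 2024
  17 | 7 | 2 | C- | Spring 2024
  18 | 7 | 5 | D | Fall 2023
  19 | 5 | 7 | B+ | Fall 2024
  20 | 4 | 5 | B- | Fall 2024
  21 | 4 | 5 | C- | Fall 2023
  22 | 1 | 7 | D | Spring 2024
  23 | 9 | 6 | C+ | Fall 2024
SELECT SUM(year) FROM students

Execution result:
21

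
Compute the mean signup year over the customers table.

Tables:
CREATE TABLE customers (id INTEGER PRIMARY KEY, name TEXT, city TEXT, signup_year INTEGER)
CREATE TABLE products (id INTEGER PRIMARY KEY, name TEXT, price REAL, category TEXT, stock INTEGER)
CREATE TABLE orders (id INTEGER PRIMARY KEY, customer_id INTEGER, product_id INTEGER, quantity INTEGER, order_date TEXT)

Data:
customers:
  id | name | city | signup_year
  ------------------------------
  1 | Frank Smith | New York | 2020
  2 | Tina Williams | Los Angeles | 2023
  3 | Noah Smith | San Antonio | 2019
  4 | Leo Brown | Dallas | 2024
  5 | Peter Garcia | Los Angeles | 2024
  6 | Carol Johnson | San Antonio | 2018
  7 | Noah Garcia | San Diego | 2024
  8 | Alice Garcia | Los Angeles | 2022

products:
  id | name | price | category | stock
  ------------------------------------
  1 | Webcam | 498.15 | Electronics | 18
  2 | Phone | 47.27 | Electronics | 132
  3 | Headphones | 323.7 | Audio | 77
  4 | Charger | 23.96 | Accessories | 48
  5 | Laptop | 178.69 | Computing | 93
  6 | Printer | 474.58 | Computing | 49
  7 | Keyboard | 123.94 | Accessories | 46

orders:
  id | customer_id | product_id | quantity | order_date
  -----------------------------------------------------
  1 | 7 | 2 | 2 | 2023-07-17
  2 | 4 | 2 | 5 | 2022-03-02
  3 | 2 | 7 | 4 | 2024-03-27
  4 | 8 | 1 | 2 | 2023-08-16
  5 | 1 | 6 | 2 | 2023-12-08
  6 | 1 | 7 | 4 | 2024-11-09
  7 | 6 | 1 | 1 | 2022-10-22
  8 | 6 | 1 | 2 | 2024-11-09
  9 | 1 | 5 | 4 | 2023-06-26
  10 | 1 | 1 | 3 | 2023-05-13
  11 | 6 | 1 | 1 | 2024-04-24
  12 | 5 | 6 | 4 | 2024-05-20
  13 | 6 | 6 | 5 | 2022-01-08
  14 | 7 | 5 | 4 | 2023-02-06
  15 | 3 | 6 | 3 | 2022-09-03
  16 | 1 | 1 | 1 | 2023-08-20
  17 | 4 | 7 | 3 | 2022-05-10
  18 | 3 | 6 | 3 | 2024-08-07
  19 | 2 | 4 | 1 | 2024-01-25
SELECT AVG(signup_year) FROM customers

Execution result:
2021.75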